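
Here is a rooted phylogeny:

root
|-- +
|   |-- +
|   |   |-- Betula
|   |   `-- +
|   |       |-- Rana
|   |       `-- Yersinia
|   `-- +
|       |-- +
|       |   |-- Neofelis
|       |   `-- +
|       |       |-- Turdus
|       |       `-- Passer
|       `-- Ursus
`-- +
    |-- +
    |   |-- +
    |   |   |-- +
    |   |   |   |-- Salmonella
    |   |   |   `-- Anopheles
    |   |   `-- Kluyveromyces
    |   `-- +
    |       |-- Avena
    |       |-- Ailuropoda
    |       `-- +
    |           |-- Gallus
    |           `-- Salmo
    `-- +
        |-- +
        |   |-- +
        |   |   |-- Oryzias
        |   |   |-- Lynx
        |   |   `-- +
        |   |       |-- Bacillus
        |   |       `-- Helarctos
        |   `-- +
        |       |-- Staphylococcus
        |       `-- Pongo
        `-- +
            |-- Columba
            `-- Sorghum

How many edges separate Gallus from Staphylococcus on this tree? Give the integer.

8

The MRCA of Gallus and Staphylococcus is the node subtending ((((Salmonella,Anopheles),Kluyveromyces),(Avena,Ailuropoda,(Gallus,Salmo))),(((Oryzias,Lynx,(Bacillus,Helarctos)),(Staphylococcus,Pongo)),(Columba,Sorghum))).
From Gallus up to that node: 4 branches. From Staphylococcus up to the same node: 4 branches. Total: 4 + 4 = 8.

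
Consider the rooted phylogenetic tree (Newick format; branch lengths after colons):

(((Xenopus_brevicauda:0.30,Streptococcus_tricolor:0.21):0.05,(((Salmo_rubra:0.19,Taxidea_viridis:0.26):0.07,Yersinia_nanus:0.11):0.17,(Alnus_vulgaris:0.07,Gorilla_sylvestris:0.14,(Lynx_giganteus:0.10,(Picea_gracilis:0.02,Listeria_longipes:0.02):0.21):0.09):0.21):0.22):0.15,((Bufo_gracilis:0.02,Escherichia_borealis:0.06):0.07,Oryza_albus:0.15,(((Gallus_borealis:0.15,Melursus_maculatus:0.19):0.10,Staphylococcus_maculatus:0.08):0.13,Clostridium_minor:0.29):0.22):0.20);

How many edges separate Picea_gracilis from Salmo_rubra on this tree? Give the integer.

The MRCA of Picea_gracilis and Salmo_rubra is the node subtending (((Salmo_rubra,Taxidea_viridis),Yersinia_nanus),(Alnus_vulgaris,Gorilla_sylvestris,(Lynx_giganteus,(Picea_gracilis,Listeria_longipes)))).
From Picea_gracilis up to that node: 4 branches. From Salmo_rubra up to the same node: 3 branches. Total: 4 + 3 = 7.

7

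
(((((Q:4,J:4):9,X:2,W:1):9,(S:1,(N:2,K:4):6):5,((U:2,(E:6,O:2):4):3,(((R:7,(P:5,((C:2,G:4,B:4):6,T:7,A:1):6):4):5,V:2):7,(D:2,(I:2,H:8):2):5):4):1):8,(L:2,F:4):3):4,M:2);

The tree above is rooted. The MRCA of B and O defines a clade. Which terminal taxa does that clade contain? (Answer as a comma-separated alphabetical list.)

Tracing B: it sits inside (C,G,B).
Tracing O: it sits inside (E,O).
The smallest clade enclosing both is ((U,(E,O)),(((R,(P,((C,G,B),T,A))),V),(D,(I,H)))); the answer is its 14 terminal taxa in alphabetical order.

A, B, C, D, E, G, H, I, O, P, R, T, U, V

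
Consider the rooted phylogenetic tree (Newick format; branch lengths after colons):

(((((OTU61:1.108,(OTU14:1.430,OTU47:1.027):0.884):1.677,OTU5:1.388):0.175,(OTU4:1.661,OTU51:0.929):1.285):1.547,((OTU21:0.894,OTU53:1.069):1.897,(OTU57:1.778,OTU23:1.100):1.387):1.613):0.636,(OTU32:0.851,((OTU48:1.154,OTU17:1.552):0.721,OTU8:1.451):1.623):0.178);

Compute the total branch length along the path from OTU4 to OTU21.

8.897

The path runs OTU4 → … → MRCA → … → OTU21; the MRCA is the node subtending ((((OTU61,(OTU14,OTU47)),OTU5),(OTU4,OTU51)),((OTU21,OTU53),(OTU57,OTU23))).
Branch lengths along that path: 1.661 + 1.285 + 1.547 + 1.613 + 1.897 + 0.894 = 8.897.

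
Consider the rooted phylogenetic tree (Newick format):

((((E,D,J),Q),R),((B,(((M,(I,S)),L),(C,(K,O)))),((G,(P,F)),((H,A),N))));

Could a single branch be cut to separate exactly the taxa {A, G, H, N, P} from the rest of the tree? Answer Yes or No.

No

The MRCA of the listed taxa subtends ((G,(P,F)),((H,A),N)).
That clade also contains F, which is not in the proposed group, so the group is not monophyletic.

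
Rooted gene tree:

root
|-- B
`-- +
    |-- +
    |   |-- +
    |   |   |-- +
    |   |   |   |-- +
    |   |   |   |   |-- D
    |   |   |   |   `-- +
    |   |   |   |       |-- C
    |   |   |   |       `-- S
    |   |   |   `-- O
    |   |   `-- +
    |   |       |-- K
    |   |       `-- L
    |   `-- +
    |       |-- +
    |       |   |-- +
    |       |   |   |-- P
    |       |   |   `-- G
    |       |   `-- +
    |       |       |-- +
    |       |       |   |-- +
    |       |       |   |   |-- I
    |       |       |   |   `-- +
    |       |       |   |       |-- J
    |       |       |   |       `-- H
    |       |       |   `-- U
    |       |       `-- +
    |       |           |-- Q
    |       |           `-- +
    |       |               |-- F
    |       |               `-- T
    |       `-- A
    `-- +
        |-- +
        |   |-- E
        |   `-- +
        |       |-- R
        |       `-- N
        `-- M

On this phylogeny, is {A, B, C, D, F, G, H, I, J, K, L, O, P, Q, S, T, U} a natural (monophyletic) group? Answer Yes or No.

The MRCA of the listed taxa is the root, so the smallest clade containing them is the whole tree.
That clade also contains E, M, N, R, which are not in the proposed group, so the group is not monophyletic.

No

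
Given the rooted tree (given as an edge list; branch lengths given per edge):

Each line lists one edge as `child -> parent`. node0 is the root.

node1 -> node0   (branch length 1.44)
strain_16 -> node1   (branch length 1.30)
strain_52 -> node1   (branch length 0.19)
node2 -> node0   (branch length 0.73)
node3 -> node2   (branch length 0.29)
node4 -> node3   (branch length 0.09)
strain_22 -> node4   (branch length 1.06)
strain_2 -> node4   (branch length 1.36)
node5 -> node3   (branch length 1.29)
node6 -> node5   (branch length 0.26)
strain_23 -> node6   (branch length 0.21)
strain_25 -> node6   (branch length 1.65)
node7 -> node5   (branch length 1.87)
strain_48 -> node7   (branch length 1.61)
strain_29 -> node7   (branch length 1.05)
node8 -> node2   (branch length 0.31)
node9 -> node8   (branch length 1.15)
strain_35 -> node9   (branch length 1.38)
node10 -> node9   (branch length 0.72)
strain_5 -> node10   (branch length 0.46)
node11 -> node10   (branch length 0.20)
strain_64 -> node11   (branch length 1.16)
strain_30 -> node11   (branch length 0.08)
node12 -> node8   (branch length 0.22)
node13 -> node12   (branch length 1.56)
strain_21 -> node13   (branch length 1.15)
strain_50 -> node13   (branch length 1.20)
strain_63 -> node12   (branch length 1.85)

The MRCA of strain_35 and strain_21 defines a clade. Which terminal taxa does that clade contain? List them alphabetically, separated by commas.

strain_21, strain_30, strain_35, strain_5, strain_50, strain_63, strain_64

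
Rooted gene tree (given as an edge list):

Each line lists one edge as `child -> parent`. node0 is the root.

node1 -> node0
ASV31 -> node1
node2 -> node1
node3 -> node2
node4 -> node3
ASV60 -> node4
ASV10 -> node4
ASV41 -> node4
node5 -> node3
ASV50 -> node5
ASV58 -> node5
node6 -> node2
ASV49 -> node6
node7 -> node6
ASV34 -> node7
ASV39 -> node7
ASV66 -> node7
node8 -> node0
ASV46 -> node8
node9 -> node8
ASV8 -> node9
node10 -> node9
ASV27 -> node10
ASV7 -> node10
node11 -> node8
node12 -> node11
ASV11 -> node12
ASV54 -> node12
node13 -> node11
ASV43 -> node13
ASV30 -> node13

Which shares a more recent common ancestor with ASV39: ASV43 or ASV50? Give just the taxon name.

The MRCA of ASV39 and ASV50 subtends (((ASV60,ASV10,ASV41),(ASV50,ASV58)),(ASV49,(ASV34,ASV39,ASV66))) (9 taxa).
The MRCA of ASV39 and ASV43 is the root, subtending the entire tree (18 taxa).
The first is nested inside the second, so ASV39 shares a more recent common ancestor with ASV50.

ASV50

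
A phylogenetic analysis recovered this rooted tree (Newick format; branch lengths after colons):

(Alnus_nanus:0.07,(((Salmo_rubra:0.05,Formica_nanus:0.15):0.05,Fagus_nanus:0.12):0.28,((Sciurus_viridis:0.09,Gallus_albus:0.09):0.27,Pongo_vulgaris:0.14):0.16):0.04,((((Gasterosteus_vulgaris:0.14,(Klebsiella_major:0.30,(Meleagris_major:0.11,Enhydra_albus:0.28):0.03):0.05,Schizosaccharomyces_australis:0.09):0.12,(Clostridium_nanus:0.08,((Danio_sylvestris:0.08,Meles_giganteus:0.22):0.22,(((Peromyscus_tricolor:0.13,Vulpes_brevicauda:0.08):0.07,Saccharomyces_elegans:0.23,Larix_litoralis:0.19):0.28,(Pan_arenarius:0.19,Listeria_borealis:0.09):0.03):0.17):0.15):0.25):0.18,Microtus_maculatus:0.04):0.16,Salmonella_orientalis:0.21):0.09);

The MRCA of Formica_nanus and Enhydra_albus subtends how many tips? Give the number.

The MRCA of Formica_nanus and Enhydra_albus is the root, so the clade is the entire tree.
That clade contains 23 terminal taxa: Alnus_nanus, Clostridium_nanus, Danio_sylvestris, Enhydra_albus, Fagus_nanus, Formica_nanus, Gallus_albus, Gasterosteus_vulgaris, Klebsiella_major, Larix_litoralis, Listeria_borealis, Meleagris_major, Meles_giganteus, Microtus_maculatus, Pan_arenarius, Peromyscus_tricolor, Pongo_vulgaris, Saccharomyces_elegans, Salmo_rubra, Salmonella_orientalis, Schizosaccharomyces_australis, Sciurus_viridis, Vulpes_brevicauda.

23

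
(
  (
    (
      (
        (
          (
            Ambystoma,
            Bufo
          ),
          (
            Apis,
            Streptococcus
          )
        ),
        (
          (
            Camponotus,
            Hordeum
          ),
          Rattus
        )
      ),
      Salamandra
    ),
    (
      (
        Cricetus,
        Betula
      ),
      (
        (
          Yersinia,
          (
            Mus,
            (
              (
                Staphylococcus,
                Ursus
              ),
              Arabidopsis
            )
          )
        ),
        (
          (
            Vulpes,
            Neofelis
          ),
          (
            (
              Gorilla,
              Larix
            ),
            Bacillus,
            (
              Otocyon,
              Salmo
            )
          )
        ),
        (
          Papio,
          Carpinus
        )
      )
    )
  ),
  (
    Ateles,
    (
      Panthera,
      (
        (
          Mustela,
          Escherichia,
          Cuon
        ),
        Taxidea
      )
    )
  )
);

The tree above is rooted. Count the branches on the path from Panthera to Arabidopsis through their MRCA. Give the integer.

The MRCA of Panthera and Arabidopsis is the root of the tree.
From Panthera up to that node: 3 branches. From Arabidopsis up to the same node: 7 branches. Total: 3 + 7 = 10.

10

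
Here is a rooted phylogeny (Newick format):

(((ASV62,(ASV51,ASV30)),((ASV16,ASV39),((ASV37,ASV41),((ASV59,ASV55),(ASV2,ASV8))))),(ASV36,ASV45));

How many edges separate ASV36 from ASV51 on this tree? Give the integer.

6

The MRCA of ASV36 and ASV51 is the root of the tree.
From ASV36 up to that node: 2 branches. From ASV51 up to the same node: 4 branches. Total: 2 + 4 = 6.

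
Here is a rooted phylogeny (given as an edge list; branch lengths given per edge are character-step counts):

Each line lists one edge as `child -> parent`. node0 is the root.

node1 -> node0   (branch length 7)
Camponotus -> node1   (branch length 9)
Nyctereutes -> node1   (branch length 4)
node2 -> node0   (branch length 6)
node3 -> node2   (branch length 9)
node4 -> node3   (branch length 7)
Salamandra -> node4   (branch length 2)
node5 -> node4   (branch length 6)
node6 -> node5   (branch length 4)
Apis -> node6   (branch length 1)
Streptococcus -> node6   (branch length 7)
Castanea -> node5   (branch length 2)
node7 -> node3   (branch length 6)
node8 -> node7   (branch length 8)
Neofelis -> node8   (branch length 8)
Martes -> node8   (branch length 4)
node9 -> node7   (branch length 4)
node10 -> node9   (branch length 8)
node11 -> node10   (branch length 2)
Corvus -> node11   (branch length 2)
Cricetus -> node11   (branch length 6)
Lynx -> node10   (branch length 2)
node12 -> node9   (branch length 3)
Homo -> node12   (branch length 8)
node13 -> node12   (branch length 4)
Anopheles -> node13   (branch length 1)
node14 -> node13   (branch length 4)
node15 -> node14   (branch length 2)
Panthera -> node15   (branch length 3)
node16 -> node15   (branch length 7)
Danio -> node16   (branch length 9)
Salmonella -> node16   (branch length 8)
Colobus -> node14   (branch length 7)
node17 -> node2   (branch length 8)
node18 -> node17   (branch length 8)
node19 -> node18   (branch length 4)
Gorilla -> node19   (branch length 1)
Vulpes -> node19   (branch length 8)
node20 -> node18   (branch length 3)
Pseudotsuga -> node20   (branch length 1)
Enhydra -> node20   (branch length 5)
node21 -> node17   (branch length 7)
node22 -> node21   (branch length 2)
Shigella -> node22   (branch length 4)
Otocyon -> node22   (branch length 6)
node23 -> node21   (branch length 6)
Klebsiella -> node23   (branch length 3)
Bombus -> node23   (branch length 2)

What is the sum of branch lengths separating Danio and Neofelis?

The path runs Danio → … → MRCA → … → Neofelis; the MRCA is the node subtending ((Neofelis,Martes),(((Corvus,Cricetus),Lynx),(Homo,(Anopheles,((Panthera,(Danio,Salmonella)),Colobus))))).
Branch lengths along that path: 9 + 7 + 2 + 4 + 4 + 3 + 4 + 8 + 8 = 49.

49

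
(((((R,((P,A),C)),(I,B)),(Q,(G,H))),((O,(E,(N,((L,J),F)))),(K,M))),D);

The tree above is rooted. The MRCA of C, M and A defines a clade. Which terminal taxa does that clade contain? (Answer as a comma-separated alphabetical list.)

Tracing C: it sits inside ((P,A),C).
Tracing M: it sits inside (K,M).
Tracing A: it sits inside (P,A).
The smallest clade enclosing all 3 is ((((R,((P,A),C)),(I,B)),(Q,(G,H))),((O,(E,(N,((L,J),F)))),(K,M))); the answer is its 17 terminal taxa in alphabetical order.

A, B, C, E, F, G, H, I, J, K, L, M, N, O, P, Q, R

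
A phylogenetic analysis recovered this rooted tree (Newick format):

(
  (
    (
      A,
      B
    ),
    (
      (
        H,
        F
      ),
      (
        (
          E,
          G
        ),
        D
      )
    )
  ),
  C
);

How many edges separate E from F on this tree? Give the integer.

The MRCA of E and F is the node subtending ((H,F),((E,G),D)).
From E up to that node: 3 branches. From F up to the same node: 2 branches. Total: 3 + 2 = 5.

5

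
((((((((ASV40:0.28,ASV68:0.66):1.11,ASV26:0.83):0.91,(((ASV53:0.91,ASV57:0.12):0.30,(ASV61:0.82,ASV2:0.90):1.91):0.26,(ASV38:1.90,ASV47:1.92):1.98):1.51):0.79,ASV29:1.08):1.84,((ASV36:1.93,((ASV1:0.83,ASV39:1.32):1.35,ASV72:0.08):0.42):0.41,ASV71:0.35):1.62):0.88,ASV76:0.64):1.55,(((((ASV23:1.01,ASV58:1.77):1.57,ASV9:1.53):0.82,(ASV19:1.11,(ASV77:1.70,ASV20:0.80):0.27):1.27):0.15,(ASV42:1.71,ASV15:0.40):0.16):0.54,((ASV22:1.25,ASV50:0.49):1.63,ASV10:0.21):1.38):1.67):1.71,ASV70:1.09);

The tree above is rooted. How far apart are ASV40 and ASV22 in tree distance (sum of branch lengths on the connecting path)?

The path runs ASV40 → … → MRCA → … → ASV22; the MRCA is the node subtending (((((((ASV40,ASV68),ASV26),(((ASV53,ASV57),(ASV61,ASV2)),(ASV38,ASV47))),ASV29),((ASV36,((ASV1,ASV39),ASV72)),ASV71)),ASV76),(((((ASV23,ASV58),ASV9),(ASV19,(ASV77,ASV20))),(ASV42,ASV15)),((ASV22,ASV50),ASV10))).
Branch lengths along that path: 0.28 + 1.11 + 0.91 + 0.79 + 1.84 + 0.88 + 1.55 + 1.67 + 1.38 + 1.63 + 1.25 = 13.29.

13.29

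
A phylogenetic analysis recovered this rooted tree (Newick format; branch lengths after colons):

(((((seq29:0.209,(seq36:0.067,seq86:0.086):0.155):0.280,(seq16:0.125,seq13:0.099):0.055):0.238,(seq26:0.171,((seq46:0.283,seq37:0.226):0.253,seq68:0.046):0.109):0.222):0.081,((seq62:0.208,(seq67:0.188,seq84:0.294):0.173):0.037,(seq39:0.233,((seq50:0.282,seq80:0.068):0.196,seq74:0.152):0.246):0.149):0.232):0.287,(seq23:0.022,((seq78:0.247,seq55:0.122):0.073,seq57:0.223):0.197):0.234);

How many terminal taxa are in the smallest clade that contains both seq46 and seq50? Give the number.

16

The MRCA of seq46 and seq50 is the node subtending ((((seq29,(seq36,seq86)),(seq16,seq13)),(seq26,((seq46,seq37),seq68))),((seq62,(seq67,seq84)),(seq39,((seq50,seq80),seq74)))).
That clade contains 16 terminal taxa: seq13, seq16, seq26, seq29, seq36, seq37, seq39, seq46, seq50, seq62, seq67, seq68, seq74, seq80, seq84, seq86.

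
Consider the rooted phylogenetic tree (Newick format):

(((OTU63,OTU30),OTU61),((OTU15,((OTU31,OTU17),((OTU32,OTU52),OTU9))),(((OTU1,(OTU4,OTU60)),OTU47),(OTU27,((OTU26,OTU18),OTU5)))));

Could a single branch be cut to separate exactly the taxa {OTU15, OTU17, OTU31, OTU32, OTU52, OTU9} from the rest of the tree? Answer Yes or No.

The most recent common ancestor of these taxa subtends (OTU15,((OTU31,OTU17),((OTU32,OTU52),OTU9))).
That clade has exactly 6 tips — every listed taxon and nothing else — so the group is monophyletic.

Yes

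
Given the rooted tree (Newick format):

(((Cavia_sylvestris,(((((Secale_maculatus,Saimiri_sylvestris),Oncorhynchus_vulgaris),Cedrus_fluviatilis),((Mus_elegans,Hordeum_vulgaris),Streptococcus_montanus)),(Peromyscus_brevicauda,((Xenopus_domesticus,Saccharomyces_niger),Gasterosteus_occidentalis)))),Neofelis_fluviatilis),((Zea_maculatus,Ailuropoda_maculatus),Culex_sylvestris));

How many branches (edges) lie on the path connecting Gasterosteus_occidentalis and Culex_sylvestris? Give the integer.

The MRCA of Gasterosteus_occidentalis and Culex_sylvestris is the root of the tree.
From Gasterosteus_occidentalis up to that node: 6 branches. From Culex_sylvestris up to the same node: 2 branches. Total: 6 + 2 = 8.

8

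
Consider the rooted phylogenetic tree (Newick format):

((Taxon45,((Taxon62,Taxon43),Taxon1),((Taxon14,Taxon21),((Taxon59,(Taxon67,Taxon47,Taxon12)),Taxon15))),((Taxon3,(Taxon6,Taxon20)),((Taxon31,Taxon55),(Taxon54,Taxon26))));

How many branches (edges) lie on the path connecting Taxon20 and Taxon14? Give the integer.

The MRCA of Taxon20 and Taxon14 is the root of the tree.
From Taxon20 up to that node: 4 branches. From Taxon14 up to the same node: 4 branches. Total: 4 + 4 = 8.

8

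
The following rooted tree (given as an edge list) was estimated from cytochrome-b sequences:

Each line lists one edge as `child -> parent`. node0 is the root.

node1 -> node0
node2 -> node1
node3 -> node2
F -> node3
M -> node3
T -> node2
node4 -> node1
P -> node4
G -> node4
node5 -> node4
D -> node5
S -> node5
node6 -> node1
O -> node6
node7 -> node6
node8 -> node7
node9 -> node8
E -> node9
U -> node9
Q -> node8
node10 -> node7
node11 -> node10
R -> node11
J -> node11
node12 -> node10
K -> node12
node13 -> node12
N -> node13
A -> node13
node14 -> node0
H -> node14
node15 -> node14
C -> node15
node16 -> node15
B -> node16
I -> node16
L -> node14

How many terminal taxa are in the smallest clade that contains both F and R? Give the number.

16

The MRCA of F and R is the node subtending (((F,M),T),(P,G,(D,S)),(O,(((E,U),Q),((R,J),(K,(N,A)))))).
That clade contains 16 terminal taxa: A, D, E, F, G, J, K, M, N, O, P, Q, R, S, T, U.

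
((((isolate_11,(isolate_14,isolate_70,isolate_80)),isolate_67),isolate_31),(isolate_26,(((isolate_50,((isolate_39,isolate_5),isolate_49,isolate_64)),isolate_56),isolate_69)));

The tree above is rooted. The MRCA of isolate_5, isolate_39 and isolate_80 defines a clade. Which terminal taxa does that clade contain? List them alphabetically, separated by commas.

isolate_11, isolate_14, isolate_26, isolate_31, isolate_39, isolate_49, isolate_5, isolate_50, isolate_56, isolate_64, isolate_67, isolate_69, isolate_70, isolate_80

Tracing isolate_5: it sits inside (isolate_39,isolate_5).
Tracing isolate_39: it sits inside (isolate_39,isolate_5).
Tracing isolate_80: it sits inside (isolate_14,isolate_70,isolate_80).
The smallest clade enclosing all 3 is the whole tree (their MRCA is the root), so the answer is all 14 tips in alphabetical order.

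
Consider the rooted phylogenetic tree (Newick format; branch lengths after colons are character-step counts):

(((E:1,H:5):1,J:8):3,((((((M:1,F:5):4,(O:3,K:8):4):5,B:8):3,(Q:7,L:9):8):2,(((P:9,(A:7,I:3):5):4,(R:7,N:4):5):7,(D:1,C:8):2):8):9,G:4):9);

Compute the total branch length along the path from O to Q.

The path runs O → … → MRCA → … → Q; the MRCA is the node subtending ((((M,F),(O,K)),B),(Q,L)).
Branch lengths along that path: 3 + 4 + 5 + 3 + 8 + 7 = 30.

30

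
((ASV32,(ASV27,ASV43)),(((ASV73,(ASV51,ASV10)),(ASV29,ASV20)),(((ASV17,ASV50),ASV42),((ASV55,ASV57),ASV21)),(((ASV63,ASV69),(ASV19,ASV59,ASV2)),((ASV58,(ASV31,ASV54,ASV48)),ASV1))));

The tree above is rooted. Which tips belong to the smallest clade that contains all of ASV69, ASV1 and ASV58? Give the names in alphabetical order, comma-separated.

ASV1, ASV19, ASV2, ASV31, ASV48, ASV54, ASV58, ASV59, ASV63, ASV69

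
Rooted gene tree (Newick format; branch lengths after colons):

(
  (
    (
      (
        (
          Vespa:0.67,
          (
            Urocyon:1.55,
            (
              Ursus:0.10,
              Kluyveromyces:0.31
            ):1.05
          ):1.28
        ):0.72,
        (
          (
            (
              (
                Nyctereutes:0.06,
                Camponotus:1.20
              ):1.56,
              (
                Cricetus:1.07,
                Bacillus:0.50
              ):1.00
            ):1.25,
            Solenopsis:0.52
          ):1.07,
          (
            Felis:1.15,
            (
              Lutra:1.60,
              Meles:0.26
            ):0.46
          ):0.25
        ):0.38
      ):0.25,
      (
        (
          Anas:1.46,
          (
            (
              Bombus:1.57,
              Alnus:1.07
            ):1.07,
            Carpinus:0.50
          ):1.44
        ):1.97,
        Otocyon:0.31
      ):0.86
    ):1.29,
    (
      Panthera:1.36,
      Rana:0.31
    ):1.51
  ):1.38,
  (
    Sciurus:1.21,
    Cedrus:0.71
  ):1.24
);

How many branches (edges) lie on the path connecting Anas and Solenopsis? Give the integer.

The MRCA of Anas and Solenopsis is the node subtending (((Vespa,(Urocyon,(Ursus,Kluyveromyces))),((((Nyctereutes,Camponotus),(Cricetus,Bacillus)),Solenopsis),(Felis,(Lutra,Meles)))),((Anas,((Bombus,Alnus),Carpinus)),Otocyon)).
From Anas up to that node: 3 branches. From Solenopsis up to the same node: 4 branches. Total: 3 + 4 = 7.

7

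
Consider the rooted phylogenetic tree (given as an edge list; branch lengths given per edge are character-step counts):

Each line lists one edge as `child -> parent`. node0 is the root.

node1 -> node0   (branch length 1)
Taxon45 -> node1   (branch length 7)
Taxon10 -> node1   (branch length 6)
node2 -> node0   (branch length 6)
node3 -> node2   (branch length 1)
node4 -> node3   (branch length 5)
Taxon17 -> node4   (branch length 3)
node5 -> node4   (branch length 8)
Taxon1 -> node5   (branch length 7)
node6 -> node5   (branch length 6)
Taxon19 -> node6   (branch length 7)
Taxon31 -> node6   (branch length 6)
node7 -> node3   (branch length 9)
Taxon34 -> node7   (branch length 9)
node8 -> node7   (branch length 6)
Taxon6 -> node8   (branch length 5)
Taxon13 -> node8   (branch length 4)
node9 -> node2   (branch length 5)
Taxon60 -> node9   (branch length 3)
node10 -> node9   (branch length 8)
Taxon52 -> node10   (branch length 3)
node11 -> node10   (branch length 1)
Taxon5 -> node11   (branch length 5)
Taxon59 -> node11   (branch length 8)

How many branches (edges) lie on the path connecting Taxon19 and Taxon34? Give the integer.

6

The MRCA of Taxon19 and Taxon34 is the node subtending ((Taxon17,(Taxon1,(Taxon19,Taxon31))),(Taxon34,(Taxon6,Taxon13))).
From Taxon19 up to that node: 4 branches. From Taxon34 up to the same node: 2 branches. Total: 4 + 2 = 6.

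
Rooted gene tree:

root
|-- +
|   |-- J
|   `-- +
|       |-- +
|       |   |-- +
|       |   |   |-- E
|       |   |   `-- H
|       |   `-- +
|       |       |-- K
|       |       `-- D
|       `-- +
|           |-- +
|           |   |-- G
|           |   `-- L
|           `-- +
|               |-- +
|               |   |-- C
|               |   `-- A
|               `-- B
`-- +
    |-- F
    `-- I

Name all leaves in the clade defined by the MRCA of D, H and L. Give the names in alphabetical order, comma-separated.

Tracing D: it sits inside (K,D).
Tracing H: it sits inside (E,H).
Tracing L: it sits inside (G,L).
The smallest clade enclosing all 3 is (((E,H),(K,D)),((G,L),((C,A),B))); the answer is its 9 terminal taxa in alphabetical order.

A, B, C, D, E, G, H, K, L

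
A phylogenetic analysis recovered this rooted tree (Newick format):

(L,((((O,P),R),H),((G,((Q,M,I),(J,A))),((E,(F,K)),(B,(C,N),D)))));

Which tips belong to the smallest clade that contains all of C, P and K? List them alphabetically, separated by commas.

A, B, C, D, E, F, G, H, I, J, K, M, N, O, P, Q, R

Tracing C: it sits inside (C,N).
Tracing P: it sits inside (O,P).
Tracing K: it sits inside (F,K).
The smallest clade enclosing all 3 is ((((O,P),R),H),((G,((Q,M,I),(J,A))),((E,(F,K)),(B,(C,N),D)))); the answer is its 17 terminal taxa in alphabetical order.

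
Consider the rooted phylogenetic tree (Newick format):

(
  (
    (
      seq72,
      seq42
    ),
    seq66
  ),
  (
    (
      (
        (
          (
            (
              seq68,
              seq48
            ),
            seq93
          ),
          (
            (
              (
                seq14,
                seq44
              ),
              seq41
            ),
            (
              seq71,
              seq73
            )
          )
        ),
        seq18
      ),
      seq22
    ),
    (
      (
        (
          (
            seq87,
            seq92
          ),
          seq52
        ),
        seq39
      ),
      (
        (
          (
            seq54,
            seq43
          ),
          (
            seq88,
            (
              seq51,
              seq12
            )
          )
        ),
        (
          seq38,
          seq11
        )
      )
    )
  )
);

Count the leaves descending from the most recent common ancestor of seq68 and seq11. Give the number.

21

The MRCA of seq68 and seq11 is the node subtending ((((((seq68,seq48),seq93),(((seq14,seq44),seq41),(seq71,seq73))),seq18),seq22),((((seq87,seq92),seq52),seq39),(((seq54,seq43),(seq88,(seq51,seq12))),(seq38,seq11)))).
That clade contains 21 terminal taxa: seq11, seq12, seq14, seq18, seq22, seq38, seq39, seq41, seq43, seq44, seq48, seq51, seq52, seq54, seq68, seq71, seq73, seq87, seq88, seq92, seq93.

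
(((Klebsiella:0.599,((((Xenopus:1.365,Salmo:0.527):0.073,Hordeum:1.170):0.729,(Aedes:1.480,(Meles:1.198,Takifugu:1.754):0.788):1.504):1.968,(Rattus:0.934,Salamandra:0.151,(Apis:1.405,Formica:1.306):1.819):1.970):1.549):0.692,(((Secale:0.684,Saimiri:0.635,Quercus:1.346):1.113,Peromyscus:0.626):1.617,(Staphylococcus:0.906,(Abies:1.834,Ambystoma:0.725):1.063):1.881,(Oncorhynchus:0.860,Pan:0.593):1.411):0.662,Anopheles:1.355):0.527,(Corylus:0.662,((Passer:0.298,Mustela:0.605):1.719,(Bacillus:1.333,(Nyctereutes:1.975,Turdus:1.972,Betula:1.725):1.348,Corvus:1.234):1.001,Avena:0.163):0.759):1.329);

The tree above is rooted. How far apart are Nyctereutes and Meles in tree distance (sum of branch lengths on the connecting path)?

14.638

The path runs Nyctereutes → … → MRCA → … → Meles; the MRCA is the root of the tree.
Branch lengths along that path: 1.975 + 1.348 + 1.001 + 0.759 + 1.329 + 0.527 + 0.692 + 1.549 + 1.968 + 1.504 + 0.788 + 1.198 = 14.638.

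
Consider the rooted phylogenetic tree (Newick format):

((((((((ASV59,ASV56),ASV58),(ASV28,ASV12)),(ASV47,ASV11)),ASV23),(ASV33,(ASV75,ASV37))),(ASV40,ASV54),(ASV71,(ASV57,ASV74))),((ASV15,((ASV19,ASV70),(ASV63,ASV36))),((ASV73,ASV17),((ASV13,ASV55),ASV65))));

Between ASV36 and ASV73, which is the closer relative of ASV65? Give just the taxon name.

The MRCA of ASV65 and ASV73 subtends ((ASV73,ASV17),((ASV13,ASV55),ASV65)) (5 taxa).
The MRCA of ASV65 and ASV36 subtends ((ASV15,((ASV19,ASV70),(ASV63,ASV36))),((ASV73,ASV17),((ASV13,ASV55),ASV65))) (10 taxa).
The first is nested inside the second, so ASV65 shares a more recent common ancestor with ASV73.

ASV73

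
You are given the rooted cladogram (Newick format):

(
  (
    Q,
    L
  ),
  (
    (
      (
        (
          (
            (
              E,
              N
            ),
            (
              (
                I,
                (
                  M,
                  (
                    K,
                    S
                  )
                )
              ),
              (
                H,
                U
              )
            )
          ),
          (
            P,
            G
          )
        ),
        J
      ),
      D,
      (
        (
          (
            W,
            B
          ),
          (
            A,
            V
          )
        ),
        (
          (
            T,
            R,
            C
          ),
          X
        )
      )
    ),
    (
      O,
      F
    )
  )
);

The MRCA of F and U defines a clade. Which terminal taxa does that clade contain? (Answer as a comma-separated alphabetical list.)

A, B, C, D, E, F, G, H, I, J, K, M, N, O, P, R, S, T, U, V, W, X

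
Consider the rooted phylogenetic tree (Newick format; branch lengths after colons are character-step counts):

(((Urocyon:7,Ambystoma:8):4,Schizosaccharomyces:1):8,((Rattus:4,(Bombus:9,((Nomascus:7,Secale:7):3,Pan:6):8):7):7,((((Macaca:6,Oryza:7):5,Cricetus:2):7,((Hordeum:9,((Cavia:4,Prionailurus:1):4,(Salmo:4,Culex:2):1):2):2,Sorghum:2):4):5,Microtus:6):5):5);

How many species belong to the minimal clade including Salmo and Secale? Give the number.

15

The MRCA of Salmo and Secale is the node subtending ((Rattus,(Bombus,((Nomascus,Secale),Pan))),((((Macaca,Oryza),Cricetus),((Hordeum,((Cavia,Prionailurus),(Salmo,Culex))),Sorghum)),Microtus)).
That clade contains 15 terminal taxa: Bombus, Cavia, Cricetus, Culex, Hordeum, Macaca, Microtus, Nomascus, Oryza, Pan, Prionailurus, Rattus, Salmo, Secale, Sorghum.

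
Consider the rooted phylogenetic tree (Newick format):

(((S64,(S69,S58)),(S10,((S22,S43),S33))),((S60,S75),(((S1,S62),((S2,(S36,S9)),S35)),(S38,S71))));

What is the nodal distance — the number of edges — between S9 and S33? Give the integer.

The MRCA of S9 and S33 is the root of the tree.
From S9 up to that node: 7 branches. From S33 up to the same node: 4 branches. Total: 7 + 4 = 11.

11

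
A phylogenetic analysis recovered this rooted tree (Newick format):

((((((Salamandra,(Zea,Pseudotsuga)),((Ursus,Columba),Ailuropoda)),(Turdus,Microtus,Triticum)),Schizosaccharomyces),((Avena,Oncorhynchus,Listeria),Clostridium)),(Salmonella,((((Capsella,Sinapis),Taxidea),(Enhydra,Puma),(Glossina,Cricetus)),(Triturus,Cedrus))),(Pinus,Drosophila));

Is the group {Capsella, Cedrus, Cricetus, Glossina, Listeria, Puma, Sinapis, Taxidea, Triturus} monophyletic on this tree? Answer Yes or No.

No

The MRCA of the listed taxa is the root, so the smallest clade containing them is the whole tree.
That clade also contains Ailuropoda, Avena, Clostridium, Columba, Drosophila, Enhydra, Microtus, Oncorhynchus, Pinus, Pseudotsuga, Salamandra, Salmonella, Schizosaccharomyces, Triticum, Turdus, Ursus, Zea, which are not in the proposed group, so the group is not monophyletic.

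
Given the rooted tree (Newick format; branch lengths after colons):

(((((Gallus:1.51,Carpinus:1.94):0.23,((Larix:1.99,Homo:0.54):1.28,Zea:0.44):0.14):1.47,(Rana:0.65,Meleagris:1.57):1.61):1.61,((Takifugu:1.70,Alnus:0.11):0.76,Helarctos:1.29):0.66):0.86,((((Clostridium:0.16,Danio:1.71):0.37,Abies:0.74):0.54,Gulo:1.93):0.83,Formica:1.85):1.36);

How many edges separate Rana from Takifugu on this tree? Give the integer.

The MRCA of Rana and Takifugu is the node subtending ((((Gallus,Carpinus),((Larix,Homo),Zea)),(Rana,Meleagris)),((Takifugu,Alnus),Helarctos)).
From Rana up to that node: 3 branches. From Takifugu up to the same node: 3 branches. Total: 3 + 3 = 6.

6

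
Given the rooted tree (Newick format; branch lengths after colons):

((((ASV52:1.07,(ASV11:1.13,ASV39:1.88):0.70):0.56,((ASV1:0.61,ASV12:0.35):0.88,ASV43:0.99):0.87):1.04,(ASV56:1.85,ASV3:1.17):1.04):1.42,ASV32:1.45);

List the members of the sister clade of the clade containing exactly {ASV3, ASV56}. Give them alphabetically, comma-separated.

ASV1, ASV11, ASV12, ASV39, ASV43, ASV52

The clade containing exactly {ASV3, ASV56} attaches to the tree at the node subtending (((ASV52,(ASV11,ASV39)),((ASV1,ASV12),ASV43)),(ASV56,ASV3)).
The other lineage descending from that same node — the sister group — is ((ASV52,(ASV11,ASV39)),((ASV1,ASV12),ASV43)); its 6 tips in alphabetical order are the answer.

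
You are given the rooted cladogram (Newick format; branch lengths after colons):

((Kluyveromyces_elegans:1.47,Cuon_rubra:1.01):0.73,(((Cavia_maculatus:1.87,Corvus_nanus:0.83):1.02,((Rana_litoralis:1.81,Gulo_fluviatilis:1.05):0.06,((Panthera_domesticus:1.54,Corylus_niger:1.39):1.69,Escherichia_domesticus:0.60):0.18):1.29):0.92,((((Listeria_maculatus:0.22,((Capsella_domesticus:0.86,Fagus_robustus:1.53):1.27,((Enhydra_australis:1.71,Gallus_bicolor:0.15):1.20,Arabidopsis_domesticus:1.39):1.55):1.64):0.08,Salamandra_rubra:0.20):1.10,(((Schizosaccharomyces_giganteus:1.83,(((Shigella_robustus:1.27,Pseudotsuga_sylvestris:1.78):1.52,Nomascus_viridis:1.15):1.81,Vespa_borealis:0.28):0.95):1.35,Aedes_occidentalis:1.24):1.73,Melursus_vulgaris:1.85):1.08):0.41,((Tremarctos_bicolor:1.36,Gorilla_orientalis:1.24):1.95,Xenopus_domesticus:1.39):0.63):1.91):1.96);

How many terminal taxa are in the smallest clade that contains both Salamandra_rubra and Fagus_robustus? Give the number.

The MRCA of Salamandra_rubra and Fagus_robustus is the node subtending ((Listeria_maculatus,((Capsella_domesticus,Fagus_robustus),((Enhydra_australis,Gallus_bicolor),Arabidopsis_domesticus))),Salamandra_rubra).
That clade contains 7 terminal taxa: Arabidopsis_domesticus, Capsella_domesticus, Enhydra_australis, Fagus_robustus, Gallus_bicolor, Listeria_maculatus, Salamandra_rubra.

7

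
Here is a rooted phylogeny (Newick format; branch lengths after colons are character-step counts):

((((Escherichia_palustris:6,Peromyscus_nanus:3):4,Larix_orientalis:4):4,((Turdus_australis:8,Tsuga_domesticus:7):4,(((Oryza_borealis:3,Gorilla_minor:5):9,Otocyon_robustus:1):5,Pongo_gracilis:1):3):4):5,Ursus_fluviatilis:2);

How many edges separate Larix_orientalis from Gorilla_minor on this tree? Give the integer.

7

The MRCA of Larix_orientalis and Gorilla_minor is the node subtending (((Escherichia_palustris,Peromyscus_nanus),Larix_orientalis),((Turdus_australis,Tsuga_domesticus),(((Oryza_borealis,Gorilla_minor),Otocyon_robustus),Pongo_gracilis))).
From Larix_orientalis up to that node: 2 branches. From Gorilla_minor up to the same node: 5 branches. Total: 2 + 5 = 7.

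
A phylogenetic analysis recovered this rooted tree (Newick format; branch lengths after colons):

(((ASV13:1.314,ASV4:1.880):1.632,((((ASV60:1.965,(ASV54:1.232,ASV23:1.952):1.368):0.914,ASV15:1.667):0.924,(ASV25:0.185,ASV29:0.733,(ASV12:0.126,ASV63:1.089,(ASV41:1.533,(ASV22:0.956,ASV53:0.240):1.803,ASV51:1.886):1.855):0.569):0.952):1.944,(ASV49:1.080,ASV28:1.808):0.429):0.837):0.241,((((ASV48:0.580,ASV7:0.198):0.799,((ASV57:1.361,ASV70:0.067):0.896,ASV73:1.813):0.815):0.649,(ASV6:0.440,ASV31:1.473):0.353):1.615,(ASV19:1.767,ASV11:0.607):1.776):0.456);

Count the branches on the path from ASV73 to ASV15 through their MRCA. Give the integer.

10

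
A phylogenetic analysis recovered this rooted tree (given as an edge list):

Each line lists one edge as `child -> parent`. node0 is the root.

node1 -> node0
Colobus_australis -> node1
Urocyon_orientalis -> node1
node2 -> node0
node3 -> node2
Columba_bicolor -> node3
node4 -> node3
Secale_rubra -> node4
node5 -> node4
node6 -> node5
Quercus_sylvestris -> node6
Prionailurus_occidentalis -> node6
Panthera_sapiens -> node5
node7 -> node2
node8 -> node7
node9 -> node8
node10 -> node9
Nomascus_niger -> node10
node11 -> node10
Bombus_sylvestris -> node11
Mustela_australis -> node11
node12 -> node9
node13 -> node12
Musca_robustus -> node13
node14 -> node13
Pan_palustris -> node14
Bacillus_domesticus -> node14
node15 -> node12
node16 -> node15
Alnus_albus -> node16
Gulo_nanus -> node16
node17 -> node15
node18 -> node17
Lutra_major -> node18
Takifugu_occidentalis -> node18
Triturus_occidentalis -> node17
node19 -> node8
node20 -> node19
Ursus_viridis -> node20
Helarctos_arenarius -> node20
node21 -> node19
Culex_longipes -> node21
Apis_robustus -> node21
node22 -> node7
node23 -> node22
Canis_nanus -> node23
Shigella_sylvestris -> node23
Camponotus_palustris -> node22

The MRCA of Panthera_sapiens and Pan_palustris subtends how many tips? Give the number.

The MRCA of Panthera_sapiens and Pan_palustris is the node subtending ((Columba_bicolor,(Secale_rubra,((Quercus_sylvestris,Prionailurus_occidentalis),Panthera_sapiens))),((((Nomascus_niger,(Bombus_sylvestris,Mustela_australis)),((Musca_robustus,(Pan_palustris,Bacillus_domesticus)),((Alnus_albus,Gulo_nanus),((Lutra_major,Takifugu_occidentalis),Triturus_occidentalis)))),((Ursus_viridis,Helarctos_arenarius),(Culex_longipes,Apis_robustus))),((Canis_nanus,Shigella_sylvestris),Camponotus_palustris))).
That clade contains 23 terminal taxa: Alnus_albus, Apis_robustus, Bacillus_domesticus, Bombus_sylvestris, Camponotus_palustris, Canis_nanus, Columba_bicolor, Culex_longipes, Gulo_nanus, Helarctos_arenarius, Lutra_major, Musca_robustus, Mustela_australis, Nomascus_niger, Pan_palustris, Panthera_sapiens, Prionailurus_occidentalis, Quercus_sylvestris, Secale_rubra, Shigella_sylvestris, Takifugu_occidentalis, Triturus_occidentalis, Ursus_viridis.

23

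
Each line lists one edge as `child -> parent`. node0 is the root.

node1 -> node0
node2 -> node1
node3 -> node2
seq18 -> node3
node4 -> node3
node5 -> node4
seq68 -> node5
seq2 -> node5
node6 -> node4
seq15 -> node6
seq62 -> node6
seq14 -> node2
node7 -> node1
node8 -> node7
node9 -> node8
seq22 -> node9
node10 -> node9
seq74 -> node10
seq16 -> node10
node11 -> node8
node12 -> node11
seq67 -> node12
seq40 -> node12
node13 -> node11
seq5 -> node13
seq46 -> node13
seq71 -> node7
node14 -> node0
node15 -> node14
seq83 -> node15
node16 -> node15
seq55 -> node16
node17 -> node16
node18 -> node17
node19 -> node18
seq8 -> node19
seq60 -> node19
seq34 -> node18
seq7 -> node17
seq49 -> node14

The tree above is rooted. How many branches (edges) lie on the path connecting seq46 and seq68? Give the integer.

10

The MRCA of seq46 and seq68 is the node subtending (((seq18,((seq68,seq2),(seq15,seq62))),seq14),(((seq22,(seq74,seq16)),((seq67,seq40),(seq5,seq46))),seq71)).
From seq46 up to that node: 5 branches. From seq68 up to the same node: 5 branches. Total: 5 + 5 = 10.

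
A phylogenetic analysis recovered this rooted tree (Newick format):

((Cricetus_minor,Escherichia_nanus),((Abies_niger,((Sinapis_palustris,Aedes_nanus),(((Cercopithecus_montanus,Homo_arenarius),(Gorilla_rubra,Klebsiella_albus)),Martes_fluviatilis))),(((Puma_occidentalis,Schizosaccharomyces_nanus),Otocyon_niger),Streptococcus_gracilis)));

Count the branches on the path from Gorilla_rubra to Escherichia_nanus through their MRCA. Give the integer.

9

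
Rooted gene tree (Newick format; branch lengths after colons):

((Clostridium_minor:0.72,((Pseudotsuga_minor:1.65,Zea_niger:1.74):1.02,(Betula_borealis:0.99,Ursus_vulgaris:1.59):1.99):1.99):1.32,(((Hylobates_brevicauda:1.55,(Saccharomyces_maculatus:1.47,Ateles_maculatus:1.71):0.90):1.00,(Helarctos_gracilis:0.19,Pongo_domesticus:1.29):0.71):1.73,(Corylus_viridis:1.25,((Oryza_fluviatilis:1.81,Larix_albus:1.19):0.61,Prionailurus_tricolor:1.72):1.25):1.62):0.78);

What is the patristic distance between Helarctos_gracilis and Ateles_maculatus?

4.51

The path runs Helarctos_gracilis → … → MRCA → … → Ateles_maculatus; the MRCA is the node subtending ((Hylobates_brevicauda,(Saccharomyces_maculatus,Ateles_maculatus)),(Helarctos_gracilis,Pongo_domesticus)).
Branch lengths along that path: 0.19 + 0.71 + 1.00 + 0.90 + 1.71 = 4.51.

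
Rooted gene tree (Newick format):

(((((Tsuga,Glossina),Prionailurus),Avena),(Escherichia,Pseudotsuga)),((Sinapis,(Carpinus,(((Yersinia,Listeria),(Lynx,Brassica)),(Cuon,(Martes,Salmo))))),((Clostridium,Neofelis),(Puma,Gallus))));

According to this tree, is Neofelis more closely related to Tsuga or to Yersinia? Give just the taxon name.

The MRCA of Neofelis and Yersinia subtends ((Sinapis,(Carpinus,(((Yersinia,Listeria),(Lynx,Brassica)),(Cuon,(Martes,Salmo))))),((Clostridium,Neofelis),(Puma,Gallus))) (13 taxa).
The MRCA of Neofelis and Tsuga is the root, subtending the entire tree (19 taxa).
The first is nested inside the second, so Neofelis shares a more recent common ancestor with Yersinia.

Yersinia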